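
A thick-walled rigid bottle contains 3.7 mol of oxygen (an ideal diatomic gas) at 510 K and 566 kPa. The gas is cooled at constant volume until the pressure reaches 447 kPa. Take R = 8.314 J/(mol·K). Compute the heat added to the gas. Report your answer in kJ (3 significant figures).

Constant volume ⇒ W = 0, so Q = ΔU = nCᵥΔT with Cᵥ = 5R/2 = 20.79 J/(mol·K).
At constant V, T₂/T₁ = P₂/P₁ ⇒ ΔT = T₁(P₂/P₁ − 1) = 510·(447/566 − 1) = -107.2 K.
ΔU = (3.7)(20.79)(-107.2) = -8246 J.

Q ≈ -8.25 kJ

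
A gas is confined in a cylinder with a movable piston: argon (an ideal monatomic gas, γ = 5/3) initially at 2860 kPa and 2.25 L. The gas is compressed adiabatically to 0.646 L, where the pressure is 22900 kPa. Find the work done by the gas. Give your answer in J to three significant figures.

Adiabatic: W = (P₁V₁ − P₂V₂)/(γ − 1) with γ = 5/3.
P₁V₁ = 6435 J, P₂V₂ = 14793 J.
W = (6435 − 14793) / 0.6667 = -12538 J.

W ≈ -12500 J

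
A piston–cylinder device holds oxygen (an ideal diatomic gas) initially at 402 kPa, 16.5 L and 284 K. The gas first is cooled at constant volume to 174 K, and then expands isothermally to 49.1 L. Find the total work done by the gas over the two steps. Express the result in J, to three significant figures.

W_total ≈ 4430 J

Step 1 (isochoric): W = 0 (constant volume).
After step 1: P = 246.3 kPa (V unchanged).
Step 2 (isothermal): W = P₁V₁ ln(V₂/V₁) = (4064) ln(49.1/16.5) = 4432 J.
W_total = 0 + 4432 = 4432 J.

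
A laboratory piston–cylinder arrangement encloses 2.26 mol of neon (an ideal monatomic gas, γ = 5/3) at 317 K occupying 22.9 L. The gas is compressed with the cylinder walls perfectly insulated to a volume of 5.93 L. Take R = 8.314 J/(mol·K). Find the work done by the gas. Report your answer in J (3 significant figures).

Adiabatic: TV^(γ−1) = const with γ = 5/3.
T₂ = T₁ (V₁/V₂)^(γ−1) = 317 × (22.9/5.93)^0.667 = 317 × 2.461 = 780.3 K.
W_by = nCᵥ(T₁ − T₂) = (2.26)(12.47)(317 − 780.3) = -13057 J.

W ≈ -13100 J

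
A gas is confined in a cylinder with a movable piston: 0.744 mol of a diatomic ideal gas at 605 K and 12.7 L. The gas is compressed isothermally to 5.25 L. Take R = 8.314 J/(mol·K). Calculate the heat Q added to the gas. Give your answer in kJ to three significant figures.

Isothermal ⇒ ΔU = 0, so Q = W = nRT ln(V₂/V₁).
Q = (0.744)(8.314)(605) ln(5.25/12.7) = 3742 × -0.8834 = -3306 J.

Q ≈ -3.31 kJ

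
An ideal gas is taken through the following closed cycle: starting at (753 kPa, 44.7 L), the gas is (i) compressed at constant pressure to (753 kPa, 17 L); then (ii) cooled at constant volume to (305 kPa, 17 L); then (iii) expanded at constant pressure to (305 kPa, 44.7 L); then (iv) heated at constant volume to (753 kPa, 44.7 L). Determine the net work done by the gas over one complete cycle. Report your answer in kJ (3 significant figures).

Constant-volume legs do no work.
W(i) = (753)(17 − 44.7) = -20858 J; W(iii) = (305)(44.7 − 17) = 8448 J.
W_net = -20858 + 8448 = -12410 J (the counter-clockwise enclosed area).

W_net ≈ -12.4 kJ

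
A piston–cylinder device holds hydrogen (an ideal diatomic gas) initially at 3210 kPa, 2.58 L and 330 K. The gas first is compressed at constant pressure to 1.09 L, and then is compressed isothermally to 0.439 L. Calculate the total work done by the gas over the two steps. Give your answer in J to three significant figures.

W_total ≈ -7960 J

Step 1 (isobaric): W = PΔV = (3210 kPa)(1.09 − 2.58 L) = -4783 J.
After step 1: P = 3210 kPa, V = 1.09 L, T = 139.4 K.
Step 2 (isothermal): W = P₁V₁ ln(V₂/V₁) = (3499) ln(0.439/1.09) = -3182 J.
W_total = -4783 − 3182 = -7965 J.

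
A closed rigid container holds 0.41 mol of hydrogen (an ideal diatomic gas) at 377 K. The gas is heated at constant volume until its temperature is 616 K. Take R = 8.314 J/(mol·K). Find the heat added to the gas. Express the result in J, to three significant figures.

Constant volume ⇒ W = 0, so Q = ΔU = nCᵥΔT with Cᵥ = 5R/2 = 20.79 J/(mol·K).
ΔU = (0.41)(20.79)(616 − 377) = 2037 J.

Q ≈ 2040 J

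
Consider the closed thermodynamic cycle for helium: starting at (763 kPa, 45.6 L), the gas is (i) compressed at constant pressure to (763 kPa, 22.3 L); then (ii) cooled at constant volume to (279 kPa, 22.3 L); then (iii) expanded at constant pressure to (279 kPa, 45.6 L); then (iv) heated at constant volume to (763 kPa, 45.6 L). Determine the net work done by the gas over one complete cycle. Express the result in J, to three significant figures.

Constant-volume legs do no work.
W(i) = (763)(22.3 − 45.6) = -17778 J; W(iii) = (279)(45.6 − 22.3) = 6501 J.
W_net = -17778 + 6501 = -11277 J (the counter-clockwise enclosed area).

W_net ≈ -11300 J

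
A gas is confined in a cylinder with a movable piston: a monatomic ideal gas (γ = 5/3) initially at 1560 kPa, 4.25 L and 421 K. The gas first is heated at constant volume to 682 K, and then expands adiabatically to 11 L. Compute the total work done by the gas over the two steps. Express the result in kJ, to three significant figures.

W_total ≈ 7.56 kJ

Step 1 (isochoric): W = 0 (constant volume).
After step 1: P = 2527 kPa (V unchanged).
Step 2 (adiabatic): W = (P₁V₁ − P₂V₂)/(γ−1) = (10740 − 5697)/0.667 = 7564 J.
W_total = 0 + 7564 = 7564 J.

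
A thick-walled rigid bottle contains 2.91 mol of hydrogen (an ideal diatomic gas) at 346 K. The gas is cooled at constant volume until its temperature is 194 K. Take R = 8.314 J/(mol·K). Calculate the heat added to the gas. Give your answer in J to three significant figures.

Q ≈ -9190 J

Constant volume ⇒ W = 0, so Q = ΔU = nCᵥΔT with Cᵥ = 5R/2 = 20.79 J/(mol·K).
ΔU = (2.91)(20.79)(194 − 346) = -9194 J.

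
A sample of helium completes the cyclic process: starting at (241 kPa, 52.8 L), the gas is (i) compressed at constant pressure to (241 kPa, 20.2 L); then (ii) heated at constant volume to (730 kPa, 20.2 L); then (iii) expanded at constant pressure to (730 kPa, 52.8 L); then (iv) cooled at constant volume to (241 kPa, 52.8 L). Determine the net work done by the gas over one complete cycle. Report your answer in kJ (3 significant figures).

W_net ≈ 15.9 kJ

Constant-volume legs do no work.
W(i) = (241)(20.2 − 52.8) = -7857 J; W(iii) = (730)(52.8 − 20.2) = 23798 J.
W_net = -7857 + 23798 = 15941 J (the clockwise enclosed area).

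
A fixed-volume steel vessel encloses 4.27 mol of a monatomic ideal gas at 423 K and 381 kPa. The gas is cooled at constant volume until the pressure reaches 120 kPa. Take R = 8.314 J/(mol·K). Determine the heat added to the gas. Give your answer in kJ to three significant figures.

Constant volume ⇒ W = 0, so Q = ΔU = nCᵥΔT with Cᵥ = 3R/2 = 12.47 J/(mol·K).
At constant V, T₂/T₁ = P₂/P₁ ⇒ ΔT = T₁(P₂/P₁ − 1) = 423·(120/381 − 1) = -289.8 K.
ΔU = (4.27)(12.47)(-289.8) = -15431 J.

Q ≈ -15.4 kJ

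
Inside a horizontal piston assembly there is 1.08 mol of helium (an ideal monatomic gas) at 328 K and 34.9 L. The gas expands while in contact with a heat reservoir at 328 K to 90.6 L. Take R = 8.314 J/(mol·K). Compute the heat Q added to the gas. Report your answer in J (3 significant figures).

Isothermal ⇒ ΔU = 0, so Q = W = nRT ln(V₂/V₁).
Q = (1.08)(8.314)(328) ln(90.6/34.9) = 2945 × 0.954 = 2810 J.

Q ≈ 2810 J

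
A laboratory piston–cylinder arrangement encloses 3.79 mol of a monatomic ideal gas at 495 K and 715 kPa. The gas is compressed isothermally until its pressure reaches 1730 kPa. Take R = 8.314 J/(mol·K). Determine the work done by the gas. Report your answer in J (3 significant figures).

Isothermal process: W = nRT ln(V₂/V₁) = nRT ln(P₁/P₂).
W = (3.79)(8.314)(495) × ln(715/1730)
  = 15597 × ln(0.4133) = 15597 × -0.8836
W_by_gas = -13782 J.

W ≈ -13800 J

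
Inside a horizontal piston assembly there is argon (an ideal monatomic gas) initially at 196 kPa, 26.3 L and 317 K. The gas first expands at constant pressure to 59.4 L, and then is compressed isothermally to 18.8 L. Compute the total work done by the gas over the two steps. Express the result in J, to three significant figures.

W_total ≈ -6910 J

Step 1 (isobaric): W = PΔV = (196 kPa)(59.4 − 26.3 L) = 6488 J.
After step 1: P = 196 kPa, V = 59.4 L, T = 716 K.
Step 2 (isothermal): W = P₁V₁ ln(V₂/V₁) = (11642) ln(18.8/59.4) = -13394 J.
W_total = 6488 − 13394 = -6906 J.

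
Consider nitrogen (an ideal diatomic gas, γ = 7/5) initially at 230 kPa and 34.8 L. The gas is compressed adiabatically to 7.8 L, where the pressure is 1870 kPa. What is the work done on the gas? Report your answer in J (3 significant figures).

W ≈ 16500 J

Adiabatic: W = (P₁V₁ − P₂V₂)/(γ − 1) with γ = 7/5.
P₁V₁ = 8004 J, P₂V₂ = 14586 J.
W = (8004 − 14586) / 0.4 = -16455 J.
Work on gas = −W_by = 16455 J.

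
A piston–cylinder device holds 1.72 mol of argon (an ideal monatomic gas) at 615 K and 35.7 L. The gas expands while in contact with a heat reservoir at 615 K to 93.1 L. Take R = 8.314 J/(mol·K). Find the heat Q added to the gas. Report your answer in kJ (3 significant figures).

Isothermal ⇒ ΔU = 0, so Q = W = nRT ln(V₂/V₁).
Q = (1.72)(8.314)(615) ln(93.1/35.7) = 8795 × 0.9585 = 8430 J.

Q ≈ 8.43 kJ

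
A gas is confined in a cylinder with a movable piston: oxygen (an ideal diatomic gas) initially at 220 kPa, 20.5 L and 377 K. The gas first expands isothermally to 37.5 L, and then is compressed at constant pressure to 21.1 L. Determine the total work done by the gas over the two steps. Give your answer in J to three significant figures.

W_total ≈ 751 J

Step 1 (isothermal): W = P₁V₁ ln(V₂/V₁) = (4510) ln(37.5/20.5) = 2724 J.
After step 1: P = 120.3 kPa, V = 37.5 L, T = 377 K.
Step 2 (isobaric): W = PΔV = (120.3 kPa)(21.1 − 37.5 L) = -1972 J.
W_total = 2724 − 1972 = 751.3 J.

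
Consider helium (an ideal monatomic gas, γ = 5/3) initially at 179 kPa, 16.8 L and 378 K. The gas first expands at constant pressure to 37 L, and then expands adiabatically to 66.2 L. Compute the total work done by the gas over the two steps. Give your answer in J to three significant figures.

Step 1 (isobaric): W = PΔV = (179 kPa)(37 − 16.8 L) = 3616 J.
After step 1: P = 179 kPa, V = 37 L, T = 832.5 K.
Step 2 (adiabatic): W = (P₁V₁ − P₂V₂)/(γ−1) = (6623 − 4494)/0.667 = 3194 J.
W_total = 3616 + 3194 = 6810 J.

W_total ≈ 6810 J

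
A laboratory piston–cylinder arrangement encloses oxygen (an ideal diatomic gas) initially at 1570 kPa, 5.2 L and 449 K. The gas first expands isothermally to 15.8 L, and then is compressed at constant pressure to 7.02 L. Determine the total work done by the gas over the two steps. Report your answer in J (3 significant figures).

W_total ≈ 4540 J

Step 1 (isothermal): W = P₁V₁ ln(V₂/V₁) = (8164) ln(15.8/5.2) = 9073 J.
After step 1: P = 516.7 kPa, V = 15.8 L, T = 449 K.
Step 2 (isobaric): W = PΔV = (516.7 kPa)(7.02 − 15.8 L) = -4537 J.
W_total = 9073 − 4537 = 4536 J.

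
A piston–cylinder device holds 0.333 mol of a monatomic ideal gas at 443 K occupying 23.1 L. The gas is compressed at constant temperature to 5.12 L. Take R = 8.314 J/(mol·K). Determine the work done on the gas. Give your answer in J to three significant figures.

W ≈ 1850 J

Isothermal: W = nRT ln(V₂/V₁).
W = (0.333)(8.314)(443) × ln(5.12/23.1)
  = 1226 × -1.507
W_by_gas = -1848 J; work on gas = −W_by = 1848 J.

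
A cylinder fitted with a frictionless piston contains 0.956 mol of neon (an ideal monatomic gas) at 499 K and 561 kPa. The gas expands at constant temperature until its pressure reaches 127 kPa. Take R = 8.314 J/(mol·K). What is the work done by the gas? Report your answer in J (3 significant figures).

Isothermal process: W = nRT ln(V₂/V₁) = nRT ln(P₁/P₂).
W = (0.956)(8.314)(499) × ln(561/127)
  = 3966 × ln(4.417) = 3966 × 1.486
W_by_gas = 5892 J.

W ≈ 5890 J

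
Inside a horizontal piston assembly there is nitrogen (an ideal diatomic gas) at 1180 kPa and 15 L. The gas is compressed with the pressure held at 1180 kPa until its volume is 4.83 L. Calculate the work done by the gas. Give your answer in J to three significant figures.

Isobaric: W = P ΔV.
W = (1180 kPa)(4.83 − 15 L) = (1180)(-10.17) = -12001 J.

W ≈ -12000 J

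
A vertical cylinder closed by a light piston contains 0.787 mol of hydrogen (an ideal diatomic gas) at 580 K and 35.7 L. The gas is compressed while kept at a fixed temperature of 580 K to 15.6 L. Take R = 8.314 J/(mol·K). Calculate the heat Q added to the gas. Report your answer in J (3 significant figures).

Isothermal ⇒ ΔU = 0, so Q = W = nRT ln(V₂/V₁).
Q = (0.787)(8.314)(580) ln(15.6/35.7) = 3795 × -0.8279 = -3142 J.

Q ≈ -3140 J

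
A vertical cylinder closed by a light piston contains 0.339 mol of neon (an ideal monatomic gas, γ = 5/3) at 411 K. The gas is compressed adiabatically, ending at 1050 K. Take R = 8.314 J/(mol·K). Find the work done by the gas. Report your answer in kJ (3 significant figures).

Adiabatic ⇒ Q = 0, so W_by = −ΔU = nCᵥ(T₁ − T₂).
Cᵥ = 3R/2 = 12.47 J/(mol·K).
W = (0.339)(12.47)(411 − 1050) = -2701 J.

W ≈ -2.70 kJ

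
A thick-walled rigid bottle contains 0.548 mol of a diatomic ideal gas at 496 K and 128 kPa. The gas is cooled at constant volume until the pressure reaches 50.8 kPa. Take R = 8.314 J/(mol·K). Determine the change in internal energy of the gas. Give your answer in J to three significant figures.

Constant volume ⇒ W = 0, so Q = ΔU = nCᵥΔT with Cᵥ = 5R/2 = 20.79 J/(mol·K).
At constant V, T₂/T₁ = P₂/P₁ ⇒ ΔT = T₁(P₂/P₁ − 1) = 496·(50.8/128 − 1) = -299.2 K.
ΔU = (0.548)(20.79)(-299.2) = -3407 J.

ΔU ≈ -3410 J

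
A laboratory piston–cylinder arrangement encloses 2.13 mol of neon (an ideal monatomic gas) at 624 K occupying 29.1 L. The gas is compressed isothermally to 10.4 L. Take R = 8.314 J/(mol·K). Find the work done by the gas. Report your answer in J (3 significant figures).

Isothermal: W = nRT ln(V₂/V₁).
W = (2.13)(8.314)(624) × ln(10.4/29.1)
  = 11050 × -1.029
W_by_gas = -11370 J.

W ≈ -11400 J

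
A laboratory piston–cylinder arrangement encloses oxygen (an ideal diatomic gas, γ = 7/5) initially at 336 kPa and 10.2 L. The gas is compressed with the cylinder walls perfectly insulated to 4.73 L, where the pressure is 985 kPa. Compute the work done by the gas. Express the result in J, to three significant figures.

Adiabatic: W = (P₁V₁ − P₂V₂)/(γ − 1) with γ = 7/5.
P₁V₁ = 3427 J, P₂V₂ = 4659 J.
W = (3427 − 4659) / 0.4 = -3080 J.

W ≈ -3080 J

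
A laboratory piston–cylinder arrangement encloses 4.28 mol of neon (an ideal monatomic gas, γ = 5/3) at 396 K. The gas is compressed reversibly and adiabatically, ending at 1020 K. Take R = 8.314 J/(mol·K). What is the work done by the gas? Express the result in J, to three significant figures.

W ≈ -33300 J

Adiabatic ⇒ Q = 0, so W_by = −ΔU = nCᵥ(T₁ − T₂).
Cᵥ = 3R/2 = 12.47 J/(mol·K).
W = (4.28)(12.47)(396 − 1020) = -33307 J.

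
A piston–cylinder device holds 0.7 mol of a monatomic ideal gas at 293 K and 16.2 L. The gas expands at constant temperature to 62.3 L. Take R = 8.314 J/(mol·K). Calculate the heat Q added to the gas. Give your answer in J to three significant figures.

Q ≈ 2300 J

Isothermal ⇒ ΔU = 0, so Q = W = nRT ln(V₂/V₁).
Q = (0.7)(8.314)(293) ln(62.3/16.2) = 1705 × 1.347 = 2297 J.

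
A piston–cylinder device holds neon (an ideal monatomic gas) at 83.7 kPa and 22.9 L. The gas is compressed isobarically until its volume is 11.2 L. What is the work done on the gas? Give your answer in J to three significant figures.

Isobaric: W = P ΔV.
W = (83.7 kPa)(11.2 − 22.9 L) = (83.7)(-11.7) = -979.3 J.
Work on gas = −W_by = 979.3 J.

W ≈ 979 J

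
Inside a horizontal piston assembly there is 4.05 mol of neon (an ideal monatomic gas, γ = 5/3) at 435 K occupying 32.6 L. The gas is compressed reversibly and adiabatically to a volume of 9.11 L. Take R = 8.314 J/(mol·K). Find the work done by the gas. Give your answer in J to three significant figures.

Adiabatic: TV^(γ−1) = const with γ = 5/3.
T₂ = T₁ (V₁/V₂)^(γ−1) = 435 × (32.6/9.11)^0.667 = 435 × 2.34 = 1018 K.
W_by = nCᵥ(T₁ − T₂) = (4.05)(12.47)(435 − 1018) = -29431 J.

W ≈ -29400 J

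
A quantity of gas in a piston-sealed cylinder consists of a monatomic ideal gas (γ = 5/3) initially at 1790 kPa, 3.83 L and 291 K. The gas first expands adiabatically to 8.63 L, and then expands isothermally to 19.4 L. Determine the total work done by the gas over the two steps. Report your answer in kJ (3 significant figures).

Step 1 (adiabatic): W = (P₁V₁ − P₂V₂)/(γ−1) = (6856 − 3989)/0.667 = 4300 J.
After step 1: P = 462.2 kPa, V = 8.63 L, T = 169.3 K.
Step 2 (isothermal): W = P₁V₁ ln(V₂/V₁) = (3989) ln(19.4/8.63) = 3231 J.
W_total = 4300 + 3231 = 7531 J.

W_total ≈ 7.53 kJ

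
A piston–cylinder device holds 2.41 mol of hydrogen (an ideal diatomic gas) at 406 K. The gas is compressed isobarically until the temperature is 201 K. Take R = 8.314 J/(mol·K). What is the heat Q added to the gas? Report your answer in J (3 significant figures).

Q ≈ -14400 J

Isobaric: W = nRΔT = (2.41)(8.314)(-205) = -4108 J.
ΔU = nCᵥΔT with Cᵥ = 5R/2: ΔU = (2.41)(20.79)(-205) = -10269 J.
Q = ΔU + W = -10269 − 4108 = -14376 J.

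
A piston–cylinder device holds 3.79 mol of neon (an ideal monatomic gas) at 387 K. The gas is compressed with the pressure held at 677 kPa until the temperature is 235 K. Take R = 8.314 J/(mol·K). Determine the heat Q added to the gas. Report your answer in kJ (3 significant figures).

Q ≈ -12.0 kJ

Isobaric: W = nRΔT = (3.79)(8.314)(-152) = -4790 J.
ΔU = nCᵥΔT with Cᵥ = 3R/2: ΔU = (3.79)(12.47)(-152) = -7184 J.
Q = ΔU + W = -7184 − 4790 = -11974 J.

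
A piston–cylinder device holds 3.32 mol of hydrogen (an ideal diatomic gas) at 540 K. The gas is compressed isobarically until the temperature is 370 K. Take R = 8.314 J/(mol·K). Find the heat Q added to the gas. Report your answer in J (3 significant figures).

Isobaric: W = nRΔT = (3.32)(8.314)(-170) = -4692 J.
ΔU = nCᵥΔT with Cᵥ = 5R/2: ΔU = (3.32)(20.79)(-170) = -11731 J.
Q = ΔU + W = -11731 − 4692 = -16423 J.

Q ≈ -16400 J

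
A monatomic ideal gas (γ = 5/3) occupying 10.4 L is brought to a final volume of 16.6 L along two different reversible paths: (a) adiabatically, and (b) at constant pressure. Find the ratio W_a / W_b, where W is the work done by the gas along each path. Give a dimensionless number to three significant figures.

Path (a) adiabatic: W = P₁V₁(1 − (V₁/V₂)^(γ−1))/(γ−1) → W_a/(P₁V₁) = 0.4017.
Path (b) isobaric: W = P₁(V₂ − V₁) → W_b/(P₁V₁) = 0.5962.
W_a / W_b = 0.4017 / 0.5962 = 0.6739.

W_a / W_b ≈ 0.674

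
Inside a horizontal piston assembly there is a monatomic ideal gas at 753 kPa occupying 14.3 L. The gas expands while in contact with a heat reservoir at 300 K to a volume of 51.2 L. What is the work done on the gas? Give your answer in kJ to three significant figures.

W ≈ -13.7 kJ

Isothermal: W = nRT ln(V₂/V₁) = P₁V₁ ln(V₂/V₁).
P₁V₁ = (753 kPa)(14.3 L) = 10768 J.
W = 10768 × ln(51.2/14.3) = 10768 × 1.275
W_by_gas = 13734 J; work on gas = −W_by = -13734 J.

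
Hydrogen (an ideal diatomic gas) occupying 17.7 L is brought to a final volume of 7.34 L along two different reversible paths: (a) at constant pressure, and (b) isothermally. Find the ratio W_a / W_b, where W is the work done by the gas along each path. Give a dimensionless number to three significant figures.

Path (a) isobaric: W = P₁(V₂ − V₁) → W_a/(P₁V₁) = -0.5853.
Path (b) isothermal: W = P₁V₁ ln(V₂/V₁) → W_b/(P₁V₁) = -0.8802.
W_a / W_b = -0.5853 / -0.8802 = 0.665.

W_a / W_b ≈ 0.665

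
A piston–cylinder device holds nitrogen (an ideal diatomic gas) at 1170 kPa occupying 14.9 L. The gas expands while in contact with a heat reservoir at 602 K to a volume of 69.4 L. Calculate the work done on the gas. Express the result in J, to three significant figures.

Isothermal: W = nRT ln(V₂/V₁) = P₁V₁ ln(V₂/V₁).
P₁V₁ = (1170 kPa)(14.9 L) = 17433 J.
W = 17433 × ln(69.4/14.9) = 17433 × 1.539
W_by_gas = 26821 J; work on gas = −W_by = -26821 J.

W ≈ -26800 J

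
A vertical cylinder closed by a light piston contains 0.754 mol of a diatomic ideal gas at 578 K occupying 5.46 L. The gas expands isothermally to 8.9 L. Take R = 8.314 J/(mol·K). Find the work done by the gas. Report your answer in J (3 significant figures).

W ≈ 1770 J

Isothermal: W = nRT ln(V₂/V₁).
W = (0.754)(8.314)(578) × ln(8.9/5.46)
  = 3623 × 0.4886
W_by_gas = 1770 J.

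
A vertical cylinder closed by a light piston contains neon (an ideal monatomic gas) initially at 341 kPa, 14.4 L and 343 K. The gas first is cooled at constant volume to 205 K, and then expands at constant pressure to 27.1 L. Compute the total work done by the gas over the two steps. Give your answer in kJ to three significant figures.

Step 1 (isochoric): W = 0 (constant volume).
After step 1: P = 203.8 kPa (V unchanged).
Step 2 (isobaric): W = PΔV = (203.8 kPa)(27.1 − 14.4 L) = 2588 J.
W_total = 0 + 2588 = 2588 J.

W_total ≈ 2.59 kJ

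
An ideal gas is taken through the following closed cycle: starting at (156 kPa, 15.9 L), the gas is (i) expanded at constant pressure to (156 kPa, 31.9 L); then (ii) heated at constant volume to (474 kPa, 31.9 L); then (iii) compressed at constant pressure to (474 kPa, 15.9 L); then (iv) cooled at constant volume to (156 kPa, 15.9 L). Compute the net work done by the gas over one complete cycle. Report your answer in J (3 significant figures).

W_net ≈ -5090 J

Constant-volume legs do no work.
W(i) = (156)(31.9 − 15.9) = 2496 J; W(iii) = (474)(15.9 − 31.9) = -7584 J.
W_net = 2496 − 7584 = -5088 J (the counter-clockwise enclosed area).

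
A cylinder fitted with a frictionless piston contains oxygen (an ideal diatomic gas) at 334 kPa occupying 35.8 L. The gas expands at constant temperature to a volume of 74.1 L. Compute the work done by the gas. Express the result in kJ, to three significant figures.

W ≈ 8.70 kJ

Isothermal: W = nRT ln(V₂/V₁) = P₁V₁ ln(V₂/V₁).
P₁V₁ = (334 kPa)(35.8 L) = 11957 J.
W = 11957 × ln(74.1/35.8) = 11957 × 0.7275
W_by_gas = 8698 J.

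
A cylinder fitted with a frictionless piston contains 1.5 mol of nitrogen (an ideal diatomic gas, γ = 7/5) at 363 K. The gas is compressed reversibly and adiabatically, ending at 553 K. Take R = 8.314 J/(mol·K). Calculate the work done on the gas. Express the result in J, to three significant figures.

Adiabatic ⇒ Q = 0, so W_by = −ΔU = nCᵥ(T₁ − T₂).
Cᵥ = 5R/2 = 20.79 J/(mol·K).
W = (1.5)(20.79)(363 − 553) = -5924 J.
Work on gas = −W_by = 5924 J.

W ≈ 5920 J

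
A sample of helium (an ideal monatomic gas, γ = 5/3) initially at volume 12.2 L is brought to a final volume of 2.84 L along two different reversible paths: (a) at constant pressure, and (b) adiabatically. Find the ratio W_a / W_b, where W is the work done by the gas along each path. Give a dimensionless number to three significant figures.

W_a / W_b ≈ 0.311

Path (a) isobaric: W = P₁(V₂ − V₁) → W_a/(P₁V₁) = -0.7672.
Path (b) adiabatic: W = P₁V₁(1 − (V₁/V₂)^(γ−1))/(γ−1) → W_b/(P₁V₁) = -2.464.
W_a / W_b = -0.7672 / -2.464 = 0.3114.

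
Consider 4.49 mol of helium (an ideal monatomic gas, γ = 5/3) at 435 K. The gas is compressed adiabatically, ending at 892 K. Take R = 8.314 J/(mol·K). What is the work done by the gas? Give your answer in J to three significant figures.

W ≈ -25600 J

Adiabatic ⇒ Q = 0, so W_by = −ΔU = nCᵥ(T₁ − T₂).
Cᵥ = 3R/2 = 12.47 J/(mol·K).
W = (4.49)(12.47)(435 − 892) = -25590 J.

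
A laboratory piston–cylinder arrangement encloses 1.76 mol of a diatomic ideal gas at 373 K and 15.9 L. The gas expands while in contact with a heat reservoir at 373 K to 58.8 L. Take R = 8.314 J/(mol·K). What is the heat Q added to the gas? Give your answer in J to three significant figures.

Isothermal ⇒ ΔU = 0, so Q = W = nRT ln(V₂/V₁).
Q = (1.76)(8.314)(373) ln(58.8/15.9) = 5458 × 1.308 = 7138 J.

Q ≈ 7140 J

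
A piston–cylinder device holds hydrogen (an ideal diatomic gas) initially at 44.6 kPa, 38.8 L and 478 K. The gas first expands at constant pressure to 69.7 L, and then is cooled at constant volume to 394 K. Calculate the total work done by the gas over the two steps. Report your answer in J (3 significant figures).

Step 1 (isobaric): W = PΔV = (44.6 kPa)(69.7 − 38.8 L) = 1378 J.
Step 2 (isochoric): W = 0 (constant volume).
W_total = 1378 + 0 = 1378 J.

W_total ≈ 1380 J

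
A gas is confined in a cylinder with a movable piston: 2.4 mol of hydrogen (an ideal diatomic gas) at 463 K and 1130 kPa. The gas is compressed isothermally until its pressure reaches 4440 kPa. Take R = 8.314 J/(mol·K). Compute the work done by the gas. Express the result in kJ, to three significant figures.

Isothermal process: W = nRT ln(V₂/V₁) = nRT ln(P₁/P₂).
W = (2.4)(8.314)(463) × ln(1130/4440)
  = 9239 × ln(0.2545) = 9239 × -1.368
W_by_gas = -12642 J.

W ≈ -12.6 kJ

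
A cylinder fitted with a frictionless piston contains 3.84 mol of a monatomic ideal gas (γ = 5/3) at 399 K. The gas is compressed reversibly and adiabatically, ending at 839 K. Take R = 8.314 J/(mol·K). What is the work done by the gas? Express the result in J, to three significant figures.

W ≈ -21100 J

Adiabatic ⇒ Q = 0, so W_by = −ΔU = nCᵥ(T₁ − T₂).
Cᵥ = 3R/2 = 12.47 J/(mol·K).
W = (3.84)(12.47)(399 − 839) = -21071 J.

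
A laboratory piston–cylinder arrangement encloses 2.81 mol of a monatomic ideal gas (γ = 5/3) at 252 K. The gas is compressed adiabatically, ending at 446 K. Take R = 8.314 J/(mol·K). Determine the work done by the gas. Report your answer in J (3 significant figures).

Adiabatic ⇒ Q = 0, so W_by = −ΔU = nCᵥ(T₁ − T₂).
Cᵥ = 3R/2 = 12.47 J/(mol·K).
W = (2.81)(12.47)(252 − 446) = -6798 J.

W ≈ -6800 J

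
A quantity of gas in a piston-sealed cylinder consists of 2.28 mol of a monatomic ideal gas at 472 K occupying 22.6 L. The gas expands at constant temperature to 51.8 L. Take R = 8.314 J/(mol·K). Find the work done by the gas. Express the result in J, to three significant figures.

Isothermal: W = nRT ln(V₂/V₁).
W = (2.28)(8.314)(472) × ln(51.8/22.6)
  = 8947 × 0.8294
W_by_gas = 7421 J.

W ≈ 7420 J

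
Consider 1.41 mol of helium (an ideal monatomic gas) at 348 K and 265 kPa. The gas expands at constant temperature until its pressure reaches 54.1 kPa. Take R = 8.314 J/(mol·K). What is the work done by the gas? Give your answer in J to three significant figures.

Isothermal process: W = nRT ln(V₂/V₁) = nRT ln(P₁/P₂).
W = (1.41)(8.314)(348) × ln(265/54.1)
  = 4080 × ln(4.898) = 4080 × 1.589
W_by_gas = 6482 J.

W ≈ 6480 J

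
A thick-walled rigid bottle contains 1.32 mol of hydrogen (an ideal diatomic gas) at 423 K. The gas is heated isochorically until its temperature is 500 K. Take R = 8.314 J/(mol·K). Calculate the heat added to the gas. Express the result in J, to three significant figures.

Q ≈ 2110 J

Constant volume ⇒ W = 0, so Q = ΔU = nCᵥΔT with Cᵥ = 5R/2 = 20.79 J/(mol·K).
ΔU = (1.32)(20.79)(500 − 423) = 2113 J.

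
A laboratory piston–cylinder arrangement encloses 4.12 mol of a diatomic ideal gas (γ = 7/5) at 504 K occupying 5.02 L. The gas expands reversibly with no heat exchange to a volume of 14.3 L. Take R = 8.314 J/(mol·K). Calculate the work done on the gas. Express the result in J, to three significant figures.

Adiabatic: TV^(γ−1) = const with γ = 7/5.
T₂ = T₁ (V₁/V₂)^(γ−1) = 504 × (5.02/14.3)^0.4 = 504 × 0.6579 = 331.6 K.
W_by = nCᵥ(T₁ − T₂) = (4.12)(20.79)(504 − 331.6) = 14766 J.
Work on gas = −W_by = -14766 J.

W ≈ -14800 J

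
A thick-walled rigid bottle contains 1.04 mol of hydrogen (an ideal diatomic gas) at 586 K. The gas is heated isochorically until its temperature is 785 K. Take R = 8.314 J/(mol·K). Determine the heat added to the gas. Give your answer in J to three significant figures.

Constant volume ⇒ W = 0, so Q = ΔU = nCᵥΔT with Cᵥ = 5R/2 = 20.79 J/(mol·K).
ΔU = (1.04)(20.79)(785 − 586) = 4302 J.

Q ≈ 4300 J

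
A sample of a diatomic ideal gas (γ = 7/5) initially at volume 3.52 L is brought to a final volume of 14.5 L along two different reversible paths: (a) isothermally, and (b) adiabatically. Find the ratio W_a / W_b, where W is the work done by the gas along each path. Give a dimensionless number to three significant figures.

W_a / W_b ≈ 1.31

Path (a) isothermal: W = P₁V₁ ln(V₂/V₁) → W_a/(P₁V₁) = 1.416.
Path (b) adiabatic: W = P₁V₁(1 − (V₁/V₂)^(γ−1))/(γ−1) → W_b/(P₁V₁) = 1.081.
W_a / W_b = 1.416 / 1.081 = 1.31.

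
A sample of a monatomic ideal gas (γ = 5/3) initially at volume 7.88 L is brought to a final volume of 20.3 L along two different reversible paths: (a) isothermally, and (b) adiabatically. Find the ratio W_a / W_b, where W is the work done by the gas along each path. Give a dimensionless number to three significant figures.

W_a / W_b ≈ 1.35

Path (a) isothermal: W = P₁V₁ ln(V₂/V₁) → W_a/(P₁V₁) = 0.9463.
Path (b) adiabatic: W = P₁V₁(1 − (V₁/V₂)^(γ−1))/(γ−1) → W_b/(P₁V₁) = 0.7018.
W_a / W_b = 0.9463 / 0.7018 = 1.348.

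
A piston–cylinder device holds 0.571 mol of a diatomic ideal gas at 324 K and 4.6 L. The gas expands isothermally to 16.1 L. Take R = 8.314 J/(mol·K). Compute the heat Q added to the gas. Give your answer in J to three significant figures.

Q ≈ 1930 J

Isothermal ⇒ ΔU = 0, so Q = W = nRT ln(V₂/V₁).
Q = (0.571)(8.314)(324) ln(16.1/4.6) = 1538 × 1.253 = 1927 J.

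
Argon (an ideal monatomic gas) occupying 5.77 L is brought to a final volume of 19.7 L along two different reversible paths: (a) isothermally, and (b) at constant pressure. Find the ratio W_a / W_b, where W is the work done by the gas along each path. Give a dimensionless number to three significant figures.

W_a / W_b ≈ 0.509

Path (a) isothermal: W = P₁V₁ ln(V₂/V₁) → W_a/(P₁V₁) = 1.228.
Path (b) isobaric: W = P₁(V₂ − V₁) → W_b/(P₁V₁) = 2.414.
W_a / W_b = 1.228 / 2.414 = 0.5086.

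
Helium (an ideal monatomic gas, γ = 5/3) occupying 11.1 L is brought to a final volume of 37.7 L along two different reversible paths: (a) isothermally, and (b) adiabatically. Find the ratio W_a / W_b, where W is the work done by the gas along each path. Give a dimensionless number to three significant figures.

W_a / W_b ≈ 1.46

Path (a) isothermal: W = P₁V₁ ln(V₂/V₁) → W_a/(P₁V₁) = 1.223.
Path (b) adiabatic: W = P₁V₁(1 − (V₁/V₂)^(γ−1))/(γ−1) → W_b/(P₁V₁) = 0.8361.
W_a / W_b = 1.223 / 0.8361 = 1.462.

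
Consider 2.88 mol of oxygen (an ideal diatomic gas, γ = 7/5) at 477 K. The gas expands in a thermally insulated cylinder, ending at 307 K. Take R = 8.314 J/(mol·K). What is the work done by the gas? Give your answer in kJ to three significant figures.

W ≈ 10.2 kJ

Adiabatic ⇒ Q = 0, so W_by = −ΔU = nCᵥ(T₁ − T₂).
Cᵥ = 5R/2 = 20.79 J/(mol·K).
W = (2.88)(20.79)(477 − 307) = 10176 J.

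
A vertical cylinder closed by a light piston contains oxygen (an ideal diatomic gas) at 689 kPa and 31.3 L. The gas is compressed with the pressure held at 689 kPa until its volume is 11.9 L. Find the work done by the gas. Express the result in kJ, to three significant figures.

W ≈ -13.4 kJ

Isobaric: W = P ΔV.
W = (689 kPa)(11.9 − 31.3 L) = (689)(-19.4) = -13367 J.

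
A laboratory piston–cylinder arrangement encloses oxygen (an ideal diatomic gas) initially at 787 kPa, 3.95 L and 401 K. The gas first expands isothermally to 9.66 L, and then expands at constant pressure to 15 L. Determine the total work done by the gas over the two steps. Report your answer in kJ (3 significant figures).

W_total ≈ 4.50 kJ

Step 1 (isothermal): W = P₁V₁ ln(V₂/V₁) = (3109) ln(9.66/3.95) = 2780 J.
After step 1: P = 321.8 kPa, V = 9.66 L, T = 401 K.
Step 2 (isobaric): W = PΔV = (321.8 kPa)(15 − 9.66 L) = 1718 J.
W_total = 2780 + 1718 = 4498 J.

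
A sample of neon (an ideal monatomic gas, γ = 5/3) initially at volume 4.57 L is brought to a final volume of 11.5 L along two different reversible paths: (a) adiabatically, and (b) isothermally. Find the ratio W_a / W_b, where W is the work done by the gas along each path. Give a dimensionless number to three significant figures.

Path (a) adiabatic: W = P₁V₁(1 − (V₁/V₂)^(γ−1))/(γ−1) → W_a/(P₁V₁) = 0.6892.
Path (b) isothermal: W = P₁V₁ ln(V₂/V₁) → W_b/(P₁V₁) = 0.9228.
W_a / W_b = 0.6892 / 0.9228 = 0.7469.

W_a / W_b ≈ 0.747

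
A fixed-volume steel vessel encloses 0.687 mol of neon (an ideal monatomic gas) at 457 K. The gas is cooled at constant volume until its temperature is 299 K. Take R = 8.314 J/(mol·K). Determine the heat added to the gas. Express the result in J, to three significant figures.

Q ≈ -1350 J

Constant volume ⇒ W = 0, so Q = ΔU = nCᵥΔT with Cᵥ = 3R/2 = 12.47 J/(mol·K).
ΔU = (0.687)(12.47)(299 − 457) = -1354 J.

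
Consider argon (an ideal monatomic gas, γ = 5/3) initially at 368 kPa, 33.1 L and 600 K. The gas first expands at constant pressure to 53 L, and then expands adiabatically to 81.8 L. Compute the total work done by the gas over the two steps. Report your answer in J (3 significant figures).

W_total ≈ 14700 J

Step 1 (isobaric): W = PΔV = (368 kPa)(53 − 33.1 L) = 7323 J.
After step 1: P = 368 kPa, V = 53 L, T = 960.7 K.
Step 2 (adiabatic): W = (P₁V₁ − P₂V₂)/(γ−1) = (19504 − 14604)/0.667 = 7350 J.
W_total = 7323 + 7350 = 14673 J.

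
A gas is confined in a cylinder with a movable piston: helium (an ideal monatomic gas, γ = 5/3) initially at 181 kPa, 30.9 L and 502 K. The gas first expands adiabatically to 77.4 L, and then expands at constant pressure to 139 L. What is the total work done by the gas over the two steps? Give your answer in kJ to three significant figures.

W_total ≈ 6.25 kJ

Step 1 (adiabatic): W = (P₁V₁ − P₂V₂)/(γ−1) = (5593 − 3032)/0.667 = 3841 J.
After step 1: P = 39.18 kPa, V = 77.4 L, T = 272.2 K.
Step 2 (isobaric): W = PΔV = (39.18 kPa)(139 − 77.4 L) = 2413 J.
W_total = 3841 + 2413 = 6254 J.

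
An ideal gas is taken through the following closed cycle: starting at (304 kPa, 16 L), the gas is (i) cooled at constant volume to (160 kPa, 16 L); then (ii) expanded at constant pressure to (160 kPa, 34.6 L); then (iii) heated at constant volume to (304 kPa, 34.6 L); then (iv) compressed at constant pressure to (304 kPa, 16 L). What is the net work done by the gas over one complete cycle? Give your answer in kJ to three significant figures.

W_net ≈ -2.68 kJ

Constant-volume legs do no work.
W(ii) = (160)(34.6 − 16) = 2976 J; W(iv) = (304)(16 − 34.6) = -5654 J.
W_net = 2976 − 5654 = -2678 J (the counter-clockwise enclosed area).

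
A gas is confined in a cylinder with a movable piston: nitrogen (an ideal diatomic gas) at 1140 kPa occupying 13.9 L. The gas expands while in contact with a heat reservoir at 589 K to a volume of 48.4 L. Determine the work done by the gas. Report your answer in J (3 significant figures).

W ≈ 19800 J

Isothermal: W = nRT ln(V₂/V₁) = P₁V₁ ln(V₂/V₁).
P₁V₁ = (1140 kPa)(13.9 L) = 15846 J.
W = 15846 × ln(48.4/13.9) = 15846 × 1.248
W_by_gas = 19770 J.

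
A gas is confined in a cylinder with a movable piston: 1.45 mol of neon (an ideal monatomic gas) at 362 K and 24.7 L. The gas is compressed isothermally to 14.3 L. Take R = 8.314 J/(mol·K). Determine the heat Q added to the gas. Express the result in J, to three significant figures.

Isothermal ⇒ ΔU = 0, so Q = W = nRT ln(V₂/V₁).
Q = (1.45)(8.314)(362) ln(14.3/24.7) = 4364 × -0.5465 = -2385 J.

Q ≈ -2390 J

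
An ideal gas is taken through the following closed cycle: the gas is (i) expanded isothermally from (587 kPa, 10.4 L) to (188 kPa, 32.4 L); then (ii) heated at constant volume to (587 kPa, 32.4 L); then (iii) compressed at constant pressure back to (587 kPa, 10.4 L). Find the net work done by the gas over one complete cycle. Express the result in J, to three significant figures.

Leg (i): W = PᵢVᵢ ln(V_f/Vᵢ) = (6105) ln(32.4/10.4) = 6937 J.
Leg (ii): W = 0.
Leg (iii): W = PΔV = (587)(10.4 − 32.4) = -12914 J.
W_net = 6937 − 12914 = -5977 J.

W_net ≈ -5980 J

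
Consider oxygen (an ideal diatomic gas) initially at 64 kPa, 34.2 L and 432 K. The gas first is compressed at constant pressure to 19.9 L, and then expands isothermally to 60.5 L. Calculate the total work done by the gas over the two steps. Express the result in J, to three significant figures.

W_total ≈ 501 J

Step 1 (isobaric): W = PΔV = (64 kPa)(19.9 − 34.2 L) = -915.2 J.
After step 1: P = 64 kPa, V = 19.9 L, T = 251.4 K.
Step 2 (isothermal): W = P₁V₁ ln(V₂/V₁) = (1274) ln(60.5/19.9) = 1416 J.
W_total = -915.2 + 1416 = 500.9 J.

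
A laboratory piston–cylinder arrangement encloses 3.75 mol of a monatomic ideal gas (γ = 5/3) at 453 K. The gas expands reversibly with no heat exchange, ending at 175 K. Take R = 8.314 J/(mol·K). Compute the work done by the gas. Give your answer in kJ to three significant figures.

Adiabatic ⇒ Q = 0, so W_by = −ΔU = nCᵥ(T₁ − T₂).
Cᵥ = 3R/2 = 12.47 J/(mol·K).
W = (3.75)(12.47)(453 − 175) = 13001 J.

W ≈ 13.0 kJ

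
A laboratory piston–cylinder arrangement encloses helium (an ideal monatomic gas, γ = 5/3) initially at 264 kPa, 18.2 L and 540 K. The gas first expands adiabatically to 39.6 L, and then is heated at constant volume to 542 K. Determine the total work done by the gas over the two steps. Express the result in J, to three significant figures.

W_total ≈ 2910 J

Step 1 (adiabatic): W = (P₁V₁ − P₂V₂)/(γ−1) = (4805 − 2861)/0.667 = 2915 J.
Step 2 (isochoric): W = 0 (constant volume).
W_total = 2915 + 0 = 2915 J.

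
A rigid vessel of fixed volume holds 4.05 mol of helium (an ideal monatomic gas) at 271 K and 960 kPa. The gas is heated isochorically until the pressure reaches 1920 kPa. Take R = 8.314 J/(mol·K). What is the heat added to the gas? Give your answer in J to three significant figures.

Q ≈ 13700 J

Constant volume ⇒ W = 0, so Q = ΔU = nCᵥΔT with Cᵥ = 3R/2 = 12.47 J/(mol·K).
At constant V, T₂/T₁ = P₂/P₁ ⇒ ΔT = T₁(P₂/P₁ − 1) = 271·(1920/960 − 1) = 271 K.
ΔU = (4.05)(12.47)(271) = 13688 J.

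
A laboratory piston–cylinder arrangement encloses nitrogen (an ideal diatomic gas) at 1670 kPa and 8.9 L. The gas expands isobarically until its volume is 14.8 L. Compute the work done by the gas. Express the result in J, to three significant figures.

Isobaric: W = P ΔV.
W = (1670 kPa)(14.8 − 8.9 L) = (1670)(5.9) = 9853 J.

W ≈ 9850 J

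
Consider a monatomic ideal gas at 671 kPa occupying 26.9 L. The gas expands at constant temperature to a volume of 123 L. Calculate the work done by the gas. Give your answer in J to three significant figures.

W ≈ 27400 J

Isothermal: W = nRT ln(V₂/V₁) = P₁V₁ ln(V₂/V₁).
P₁V₁ = (671 kPa)(26.9 L) = 18050 J.
W = 18050 × ln(123/26.9) = 18050 × 1.52
W_by_gas = 27437 J.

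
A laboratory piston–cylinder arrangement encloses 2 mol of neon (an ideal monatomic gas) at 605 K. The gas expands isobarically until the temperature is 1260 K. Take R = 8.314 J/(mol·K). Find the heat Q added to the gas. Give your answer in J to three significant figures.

Q ≈ 27200 J

Isobaric: W = nRΔT = (2)(8.314)(655) = 10891 J.
ΔU = nCᵥΔT with Cᵥ = 3R/2: ΔU = (2)(12.47)(655) = 16337 J.
Q = ΔU + W = 16337 + 10891 = 27228 J.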